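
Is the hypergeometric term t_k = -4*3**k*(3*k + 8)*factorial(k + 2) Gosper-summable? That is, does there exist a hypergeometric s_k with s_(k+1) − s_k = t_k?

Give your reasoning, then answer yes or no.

Ratio r(k) = 3*(k + 3)*(3*k + 11)/(3*k + 8).
Factor: A=3*k + 9; B=1; C=k + 8/3.
Solve (3*k + 9)·f(k+1) − (1)·f(k) = k + 8/3.
deg f ≤ 0 (via 1,0,1).
Solve for f: f(k) = 1/3 (degree 0 ≤ 0).
Then R = B(k−1)f/C = 1/(3*k + 8), so s_k = R(k)·t_k = -4*3**k*factorial(k + 2).
Δs = -4*3**k*(3*k + 8)*factorial(k + 2), as required.

Yes. s_k = -4*3**k*factorial(k + 2).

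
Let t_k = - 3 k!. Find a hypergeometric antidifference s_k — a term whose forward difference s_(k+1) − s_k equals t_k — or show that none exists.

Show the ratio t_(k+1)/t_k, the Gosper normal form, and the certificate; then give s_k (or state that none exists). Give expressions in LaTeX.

The ratio is k + 1.
Normal form (A,B,C) = (k + 1, 1, 1).
Set up (k + 1)·f(k+1) − (1)·f(k) − (1) = 0.
From deg A=1, deg B=0, deg C=0: d=-1.
d = -1 < 0 ⇒ no nonzero polynomial f; not summable.

no hypergeometric antidifference exists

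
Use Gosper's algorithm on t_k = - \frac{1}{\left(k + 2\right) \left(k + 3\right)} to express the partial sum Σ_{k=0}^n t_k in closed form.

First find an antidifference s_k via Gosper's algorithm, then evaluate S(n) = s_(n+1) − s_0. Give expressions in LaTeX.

r(k) = (k + 2)/(k + 4) after simplifying.
A = k + 2, B = k + 4, C = 1.
Solve (k + 2)·f(k+1) − (k + 3)·f(k) = 1.
d = 1 from the (1,1,0) case.
Solve for f: f(k) = k/2 (degree 1 ≤ 1).
R(k) = B(k−1)·f(k)/C(k) = k*(k + 3)/2; s_k = R·t_k = -k/(2*k + 4).
Verify: -1/(k**2 + 5*k + 6) matches t_k.
Evaluate: s_(n+1) = (-n - 1)/(2*(n + 3)); subtract s_(0) = 0 ⇒ S(n) = (-n - 1)/(2*(n + 3)).

S(n) = \frac{- n - 1}{2 \left(n + 3\right)}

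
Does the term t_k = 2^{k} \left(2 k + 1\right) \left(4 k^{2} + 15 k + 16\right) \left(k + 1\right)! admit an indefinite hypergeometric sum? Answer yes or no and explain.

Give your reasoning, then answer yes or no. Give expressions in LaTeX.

r(k) = 2*(8*k**4 + 74*k**3 + 255*k**2 + 383*k + 210)/(8*k**3 + 34*k**2 + 47*k + 16) after simplifying.
Factor: A=2*k + 4; B=1; C=k**3 + 17*k**2/4 + 47*k/8 + 2.
Solve (2*k + 4)·f(k+1) − (1)·f(k) = k**3 + 17*k**2/4 + 47*k/8 + 2.
From deg A=1, deg B=0, deg C=3: d=2.
Solving with deg f ≤ 2: f(k) = (4*k**2 + 3*k - 4)/8.
R(k) = B(k−1)·f(k)/C(k) = (4*k**2 + 3*k - 4)/((2*k + 1)*(4*k**2 + 15*k + 16)); s_k = R·t_k = 2**k*(4*k**2 + 3*k - 4)*factorial(k + 1).
Δs = 2**k*(2*k + 1)*(4*k**2 + 15*k + 16)*factorial(k + 1), as required.

Yes. s_k = 2^{k} \left(4 k^{2} + 3 k - 4\right) \left(k + 1\right)!.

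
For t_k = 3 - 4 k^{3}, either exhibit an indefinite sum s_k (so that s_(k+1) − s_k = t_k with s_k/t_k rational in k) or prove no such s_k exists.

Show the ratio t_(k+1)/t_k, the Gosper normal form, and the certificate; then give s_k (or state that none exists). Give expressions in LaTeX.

s_k = k \left(- k^{3} + 2 k^{2} - k + 3\right)

Compute t_(k+1)/t_k: get (4*(k + 1)**3 - 3)/(4*k**3 - 3).
Factor: A=1; B=1; C=k**3 - 3/4.
Set up (1)·f(k+1) − (1)·f(k) − (k**3 - 3/4) = 0.
d = 4 from the (0,0,3) case.
Coefficient equations give f(k) = k*(k**3 - 2*k**2 + k - 3)/4.
So s_k = (B(k−1)f/C)·t_k = (k*(k**3 - 2*k**2 + k - 3)/(4*k**3 - 3))·t_k = k*(-k**3 + 2*k**2 - k + 3).
Check: Δs_k = 3 - 4*k**3. ✓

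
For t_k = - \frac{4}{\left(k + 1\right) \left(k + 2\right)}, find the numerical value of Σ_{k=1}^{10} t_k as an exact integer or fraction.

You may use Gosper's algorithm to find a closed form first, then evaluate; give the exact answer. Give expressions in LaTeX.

Step 1: r(k) = (k + 1)/(k + 3).
Factor: A=k + 1; B=k + 3; C=1.
Need (k + 1)·f(k+1) − (k + 2)·f(k) = 1.
Degrees (1,1,0) ⇒ d ≤ 1.
A polynomial solution: f(k) = k.
Certificate R = B(k−1)f/C = k*(k + 2) gives s_k = -4*k/(k + 1).
Verify: -4/(k**2 + 3*k + 2) matches t_k.
Evaluate s at k=11 and k=1: -11/3 and -2; difference -5/3.

Σ = -5/3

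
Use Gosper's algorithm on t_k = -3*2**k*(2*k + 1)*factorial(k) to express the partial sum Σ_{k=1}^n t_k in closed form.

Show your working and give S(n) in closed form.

Ratio r(k) = 2*(k + 1)*(2*k + 3)/(2*k + 1).
Factor: A=2*k + 2; B=1; C=k + 1/2.
Solve (2*k + 2)·f(k+1) − (1)·f(k) = k + 1/2.
d = 0 from the (1,0,1) case.
Solving with deg f ≤ 0: f(k) = 1/2.
R(k) = B(k−1)·f(k)/C(k) = 1/(2*k + 1); s_k = R·t_k = -3*2**k*factorial(k).
Verify: -3*2**k*(2*k + 1)*factorial(k) matches t_k.
Telescope: S(n) = s_(n+1) − s_(1) = -6*2**n*factorial(n + 1) − (-6) = -6*2**n*factorial(n + 1) + 6.

S(n) = -6*2**n*factorial(n + 1) + 6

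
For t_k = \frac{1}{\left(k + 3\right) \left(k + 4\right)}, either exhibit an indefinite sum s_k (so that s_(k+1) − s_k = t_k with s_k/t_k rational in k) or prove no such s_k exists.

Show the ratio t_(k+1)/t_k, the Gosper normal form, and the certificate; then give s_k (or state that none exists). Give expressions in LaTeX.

r(k) = (k + 3)/(k + 5) after simplifying.
Take A(k)=k + 3, B(k)=k + 5, C(k)=1.
Solve (k + 3)·f(k+1) − (k + 4)·f(k) = 1.
Degrees (1,1,0) ⇒ d ≤ 1.
Solving with deg f ≤ 1: f(k) = k/3.
So s_k = (B(k−1)f/C)·t_k = (k*(k + 4)/3)·t_k = k/(3*(k + 3)).
Verify: 1/(k**2 + 7*k + 12) matches t_k.

s_k = \frac{k}{3 \left(k + 3\right)}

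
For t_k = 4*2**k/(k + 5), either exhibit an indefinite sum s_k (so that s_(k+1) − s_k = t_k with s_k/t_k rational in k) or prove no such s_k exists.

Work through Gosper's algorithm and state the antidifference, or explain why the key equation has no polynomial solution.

no hypergeometric antidifference exists

t_(k+1)/t_k = 2*(k + 5)/(k + 6).
So A=2*k + 10 and B=k + 6, with C=1.
Set up (2*k + 10)·f(k+1) − (k + 5)·f(k) − (1) = 0.
Bound: deg f ≤ -1.
d = -1 < 0 ⇒ no nonzero polynomial f; not summable.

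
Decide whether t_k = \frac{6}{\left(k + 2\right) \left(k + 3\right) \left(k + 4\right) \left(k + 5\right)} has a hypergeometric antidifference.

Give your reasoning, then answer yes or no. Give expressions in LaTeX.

Yes. s_k = \frac{k \left(k^{2} + 9 k + 26\right)}{12 \left(k + 2\right) \left(k + 3\right) \left(k + 4\right)}.

Step 1: r(k) = (k + 2)/(k + 6).
Take A(k)=k + 2, B(k)=k + 6, C(k)=1.
Set up (k + 2)·f(k+1) − (k + 5)·f(k) − (1) = 0.
From deg A=1, deg B=1, deg C=0: d=3.
Coefficient equations give f(k) = k*(k**2 + 9*k + 26)/72.
Get s_k = R·t_k = k*(k**2 + 9*k + 26)/(12*(k + 2)*(k + 3)*(k + 4)) with R(k) = B(k−1)f(k)/C(k) = k*(k + 5)*(k**2 + 9*k + 26)/72.
Δs = 6/(k**4 + 14*k**3 + 71*k**2 + 154*k + 120), as required.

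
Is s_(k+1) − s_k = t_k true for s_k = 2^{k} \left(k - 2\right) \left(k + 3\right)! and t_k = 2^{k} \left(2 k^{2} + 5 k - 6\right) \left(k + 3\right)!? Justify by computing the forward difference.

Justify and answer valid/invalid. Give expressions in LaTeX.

Valid — Δs_k = t_k.

s_(k+1) = 2**(k + 1)*(k - 1)*factorial(k + 4)
s_(k+1) − s_k = 2**k*(2*k**2 + 5*k - 6)*factorial(k + 3)
(s_(k+1) − s_k) − t_k = 0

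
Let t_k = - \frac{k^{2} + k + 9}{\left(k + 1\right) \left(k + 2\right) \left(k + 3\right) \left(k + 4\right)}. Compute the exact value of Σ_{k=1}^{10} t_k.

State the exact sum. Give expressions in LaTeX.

t_(k+1)/t_k = (k + 1)*(k + (k + 1)**2 + 10)/((k + 5)*(k**2 + k + 9)).
A = k + 1, B = k + 5, C = k**2 + k + 9.
Solve (k + 1)·f(k+1) − (k + 4)·f(k) = k**2 + k + 9.
deg f ≤ 3 (via 1,1,2).
Solving with deg f ≤ 3: f(k) = k*(2*k**2 + 9*k + 16)/3.
R(k) = B(k−1)·f(k)/C(k) = k*(k + 4)*(2*k**2 + 9*k + 16)/(3*(k**2 + k + 9)); s_k = R·t_k = k*(-2*k**2 - 9*k - 16)/(3*(k + 1)*(k + 2)*(k + 3)).
Check: Δs_k = (-k**2 - k - 9)/(k**4 + 10*k**3 + 35*k**2 + 50*k + 24). ✓
Sum = s_(11) − s_(1); s_(11) = -187/312, s_(1) = -3/8 ⇒ -35/156.

Σ = -35/156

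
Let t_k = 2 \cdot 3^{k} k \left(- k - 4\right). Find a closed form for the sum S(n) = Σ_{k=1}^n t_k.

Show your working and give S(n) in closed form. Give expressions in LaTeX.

S(n) = - 3 \cdot 3^{n} n^{2} - 9 \cdot 3^{n} n + 3 \cdot 3^{n} - 3

The ratio is 3*(k + 1)*(k + 5)/(k*(k + 4)).
So A=3 and B=1, with C=k**2 + 4*k.
Need (3)·f(k+1) − (1)·f(k) = k**2 + 4*k.
d = 2 from the (0,0,2) case.
A polynomial solution: f(k) = (k**2 + k - 3)/2.
R(k) = B(k−1)·f(k)/C(k) = (k**2 + k - 3)/(2*k*(k + 4)); s_k = R·t_k = 3**k*(-k**2 - k + 3).
Check: Δs_k = 2*3**k*k*(-k - 4). ✓
Σ_(k=1)^n t_k = s_(n+1) − s_(1) = (3**(n + 1)*(-n**2 - 3*n + 1)) − (3), i.e. -3*3**n*n**2 - 9*3**n*n + 3*3**n - 3.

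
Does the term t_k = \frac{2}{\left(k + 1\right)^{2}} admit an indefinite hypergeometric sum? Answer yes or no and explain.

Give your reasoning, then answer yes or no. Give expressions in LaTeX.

The ratio is (k + 1)**2/(k + 2)**2.
Gosper form: A/B · C(k+1)/C(k) with A=k**2 + 2*k + 1, B=k**2 + 4*k + 4, C=1.
f must satisfy (k**2 + 2*k + 1)·f(k+1) − (k**2 + 2*k + 1)·f(k) = 1.
Degrees (2,2,0) ⇒ d ≤ 0.
Put f(k) = c0: A·f(k+1) − B(k−1)·f(k) − C = -1; need -1 = 0 — inconsistent ⇒ no f, not summable.

No — key equation has no polynomial f.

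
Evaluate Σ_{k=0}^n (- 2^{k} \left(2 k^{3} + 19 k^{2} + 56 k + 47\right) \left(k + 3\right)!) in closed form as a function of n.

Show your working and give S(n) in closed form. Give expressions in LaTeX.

Ratio r(k) = 2*(2*k**4 + 33*k**3 + 200*k**2 + 524*k + 496)/(2*k**3 + 19*k**2 + 56*k + 47).
Normal form (A,B,C) = (2*k + 8, 1, k**3 + 19*k**2/2 + 28*k + 47/2).
f must satisfy (2*k + 8)·f(k+1) − (1)·f(k) = k**3 + 19*k**2/2 + 28*k + 47/2.
d = 2 from the (1,0,3) case.
Coefficient equations give f(k) = (k**2 + 4*k + 1)/2.
Certificate R = B(k−1)f/C = (k**2 + 4*k + 1)/(2*k**3 + 19*k**2 + 56*k + 47) gives s_k = -2**k*(k**2 + 4*k + 1)*factorial(k + 3).
Δs = -2**k*(2*k**3 + 19*k**2 + 56*k + 47)*factorial(k + 3), as required.
s_(n+1) = -2**(n + 1)*(n**2 + 6*n + 6)*factorial(n + 4) and s_(0) = -6, so S(n) = -2*2**n*n**2*factorial(n + 4) - 12*2**n*n*factorial(n + 4) - 12*2**n*factorial(n + 4) + 6.

S(n) = - 2 \cdot 2^{n} n^{2} \left(n + 4\right)! - 12 \cdot 2^{n} n \left(n + 4\right)! - 12 \cdot 2^{n} \left(n + 4\right)! + 6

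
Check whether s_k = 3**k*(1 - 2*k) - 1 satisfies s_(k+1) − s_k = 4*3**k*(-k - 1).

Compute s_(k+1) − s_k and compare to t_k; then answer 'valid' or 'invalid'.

Valid — Δs_k = t_k.

s_(k+1) = -3*3**k*(2*k + 1) - 1
s_(k+1) − s_k = 4*3**k*(-k - 1)
(s_(k+1) − s_k) − t_k = 0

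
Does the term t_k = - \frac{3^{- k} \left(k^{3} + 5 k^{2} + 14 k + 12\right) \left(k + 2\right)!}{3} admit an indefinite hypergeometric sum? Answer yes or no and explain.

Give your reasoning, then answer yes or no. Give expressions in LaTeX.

Yes. s_k = - 3^{- k} \left(k^{2} + 3 k + 4\right) \left(k + 2\right)!.

Compute t_(k+1)/t_k: get (k**4 + 11*k**3 + 51*k**2 + 113*k + 96)/(3*(k**3 + 5*k**2 + 14*k + 12)).
A = k/3 + 1, B = 1, C = k**3 + 5*k**2 + 14*k + 12.
f must satisfy (k/3 + 1)·f(k+1) − (1)·f(k) = k**3 + 5*k**2 + 14*k + 12.
Degrees (1,0,3) ⇒ d ≤ 2.
Solve for f: f(k) = 3*(k**2 + 3*k + 4) (degree 2 ≤ 2).
Get s_k = R·t_k = -(k**2 + 3*k + 4)*factorial(k + 2)/3**k with R(k) = B(k−1)f(k)/C(k) = 3*(k**2 + 3*k + 4)/(k**3 + 5*k**2 + 14*k + 12).
Check: Δs_k = -(k**3 + 5*k**2 + 14*k + 12)*factorial(k + 2)/(3*3**k). ✓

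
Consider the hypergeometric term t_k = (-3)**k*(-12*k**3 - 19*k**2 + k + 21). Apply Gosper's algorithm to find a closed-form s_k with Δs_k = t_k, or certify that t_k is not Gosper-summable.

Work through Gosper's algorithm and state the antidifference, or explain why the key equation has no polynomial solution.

The ratio is 3*(-12*k**3 - 55*k**2 - 73*k - 9)/(12*k**3 + 19*k**2 - k - 21).
Gosper form: A/B · C(k+1)/C(k) with A=-3, B=1, C=k**3 + 19*k**2/12 - k/12 - 7/4.
f must satisfy (-3)·f(k+1) − (1)·f(k) = k**3 + 19*k**2/12 - k/12 - 7/4.
From deg A=0, deg B=0, deg C=3: d=3.
Solve for f: f(k) = -(3*k**3 - 2*k**2 - 4*k - 3)/12 (degree 3 ≤ 3).
R(k) = B(k−1)·f(k)/C(k) = -(3*k**3 - 2*k**2 - 4*k - 3)/(12*k**3 + 19*k**2 - k - 21); s_k = R·t_k = (-3)**k*(3*k**3 - 2*k**2 - 4*k - 3).
Verify: (-3)**k*(-12*k**3 - 19*k**2 + k + 21) matches t_k.

s_k = (-3)**k*(3*k**3 - 2*k**2 - 4*k - 3)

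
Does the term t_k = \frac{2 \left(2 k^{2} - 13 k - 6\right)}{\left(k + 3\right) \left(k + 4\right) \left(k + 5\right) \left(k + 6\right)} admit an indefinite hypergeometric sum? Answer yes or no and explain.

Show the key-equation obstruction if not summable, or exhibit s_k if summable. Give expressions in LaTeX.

Yes. s_k = \frac{k \left(k^{2} - 228 k - 13\right)}{60 \left(k + 3\right) \left(k + 4\right) \left(k + 5\right)}.

Ratio r(k) = (k + 3)*(13*k - 2*(k + 1)**2 + 19)/((k + 7)*(-2*k**2 + 13*k + 6)).
Factor: A=k + 3; B=k + 7; C=k**2 - 13*k/2 - 3.
Set up (k + 3)·f(k+1) − (k + 6)·f(k) − (k**2 - 13*k/2 - 3) = 0.
From deg A=1, deg B=1, deg C=2: d=3.
Solve for f: f(k) = k*(k**2 - 228*k - 13)/240 (degree 3 ≤ 3).
So s_k = (B(k−1)f/C)·t_k = (k*(k + 6)*(k**2 - 228*k - 13)/(120*(2*k**2 - 13*k - 6)))·t_k = k*(k**2 - 228*k - 13)/(60*(k + 3)*(k + 4)*(k + 5)).
Check: Δs_k = 2*(2*k**2 - 13*k - 6)/(k**4 + 18*k**3 + 119*k**2 + 342*k + 360). ✓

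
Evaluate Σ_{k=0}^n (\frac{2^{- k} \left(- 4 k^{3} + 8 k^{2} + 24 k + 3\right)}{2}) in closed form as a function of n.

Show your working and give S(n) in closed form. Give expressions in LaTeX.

Step 1: r(k) = (4*k**3 + 4*k**2 - 28*k - 31)/(2*(4*k**3 - 8*k**2 - 24*k - 3)).
A = 1/2, B = 1, C = k**3 - 2*k**2 - 6*k - 3/4.
Set up (1/2)·f(k+1) − (1)·f(k) − (k**3 - 2*k**2 - 6*k - 3/4) = 0.
deg f ≤ 3 (via 0,0,3).
Solving with deg f ≤ 3: f(k) = -(4*k**3 + 4*k**2 - 4*k + 1)/2.
So s_k = (B(k−1)f/C)·t_k = (-2*(4*k**3 + 4*k**2 - 4*k + 1)/(4*k**3 - 8*k**2 - 24*k - 3))·t_k = (4*k**3 + 4*k**2 - 4*k + 1)/2**k.
s_(k+1) − s_k = (-4*k**3 + 8*k**2 + 24*k + 3)/(2*2**k) = t_k.
s_(n+1) = 2**(-n - 1)*(4*n**3 + 16*n**2 + 16*n + 5) and s_(0) = 1, so S(n) = 2**(-n - 1)*(-2**(n + 1) + 4*n**3 + 16*n**2 + 16*n + 5).

S(n) = 2^{- n - 1} \left(- 2^{n + 1} + 4 n^{3} + 16 n^{2} + 16 n + 5\right)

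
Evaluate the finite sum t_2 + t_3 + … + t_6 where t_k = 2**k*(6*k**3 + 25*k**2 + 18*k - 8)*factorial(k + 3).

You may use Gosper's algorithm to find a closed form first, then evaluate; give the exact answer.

Σ = 55273879680

The ratio is 2*(6*k**4 + 67*k**3 + 258*k**2 + 385*k + 164)/(6*k**3 + 25*k**2 + 18*k - 8).
Take A(k)=2*k + 8, B(k)=1, C(k)=k**3 + 25*k**2/6 + 3*k - 4/3.
Need (2*k + 8)·f(k+1) − (1)·f(k) = k**3 + 25*k**2/6 + 3*k - 4/3.
deg f ≤ 2 (via 1,0,3).
Match coefficients ⇒ f(k) = k*(3*k - 4)/6.
Get s_k = R·t_k = 2**k*k*(3*k - 4)*factorial(k + 3) with R(k) = B(k−1)f(k)/C(k) = k*(3*k - 4)/(6*k**3 + 25*k**2 + 18*k - 8).
Δs = 2**k*(6*k**3 + 25*k**2 + 18*k - 8)*factorial(k + 3), as required.
Σ_(k=2)^(6) t_k = s_(7) − s_(2) = 55273881600 − (1920) = 55273879680.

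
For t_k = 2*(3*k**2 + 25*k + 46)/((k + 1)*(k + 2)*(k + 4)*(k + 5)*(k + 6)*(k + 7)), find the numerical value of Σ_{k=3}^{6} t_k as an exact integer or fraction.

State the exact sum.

Σ = 223/36036

Compute t_(k+1)/t_k: get (k + 1)*(k + 4)*(25*k + 3*(k + 1)**2 + 71)/((k + 3)*(k + 8)*(3*k**2 + 25*k + 46)).
Factor: A=k + 1; B=k + 8; C=k**3 + 34*k**2/3 + 121*k/3 + 46.
Key eq: (k + 1)·f(k+1) = (k + 7)·f(k) + (k**3 + 34*k**2/3 + 121*k/3 + 46).
Bound: deg f ≤ 6.
A polynomial solution: f(k) = k*(k + 2)*(k + 3)*(k + 5)*(k**2 + 11*k + 34)/72.
R(k) = B(k−1)·f(k)/C(k) = k*(k + 2)*(k + 5)*(k + 7)*(k**2 + 11*k + 34)/(24*(3*k**2 + 25*k + 46)); s_k = R·t_k = k*(k**2 + 11*k + 34)/(12*(k**3 + 11*k**2 + 34*k + 24)).
Check: Δs_k = 2*(3*k**2 + 25*k + 46)/(k**6 + 25*k**5 + 247*k**4 + 1219*k**3 + 3112*k**2 + 3796*k + 1680). ✓
Telescoping: Σ = s_(7) − s_(3) = 35/429 − (19/252) = 223/36036.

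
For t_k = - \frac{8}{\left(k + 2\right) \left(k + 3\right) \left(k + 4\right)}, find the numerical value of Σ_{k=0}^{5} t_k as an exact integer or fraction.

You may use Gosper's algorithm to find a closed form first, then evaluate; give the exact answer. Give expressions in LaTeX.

Σ = -11/18

t_(k+1)/t_k = (k + 2)/(k + 5).
Factor: A=k + 2; B=k + 5; C=1.
Key eq: (k + 2)·f(k+1) = (k + 4)·f(k) + (1).
deg f ≤ 2 (via 1,1,0).
A polynomial solution: f(k) = k*(k + 5)/12.
Get s_k = R·t_k = 2*k*(-k - 5)/(3*(k + 2)*(k + 3)) with R(k) = B(k−1)f(k)/C(k) = k*(k + 4)*(k + 5)/12.
Verify: -8/(k**3 + 9*k**2 + 26*k + 24) matches t_k.
Telescoping: Σ = s_(6) − s_(0) = -11/18 − (0) = -11/18.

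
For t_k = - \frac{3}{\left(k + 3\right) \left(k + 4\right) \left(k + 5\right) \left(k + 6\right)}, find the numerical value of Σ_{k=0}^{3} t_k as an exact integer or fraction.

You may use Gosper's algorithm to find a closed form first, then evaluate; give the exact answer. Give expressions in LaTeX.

Step 1: r(k) = (k + 3)/(k + 7).
Factor: A=k + 3; B=k + 7; C=1.
Key eq: (k + 3)·f(k+1) = (k + 6)·f(k) + (1).
d = 3 from the (1,1,0) case.
Solve for f: f(k) = k*(k**2 + 12*k + 47)/180 (degree 3 ≤ 3).
Then R = B(k−1)f/C = k*(k + 6)*(k**2 + 12*k + 47)/180, so s_k = R(k)·t_k = k*(-k**2 - 12*k - 47)/(60*(k + 3)*(k + 4)*(k + 5)).
Verify: -3/(k**4 + 18*k**3 + 119*k**2 + 342*k + 360) matches t_k.
Sum = s_(4) − s_(0); s_(4) = -37/2520, s_(0) = 0 ⇒ -37/2520.

Σ = -37/2520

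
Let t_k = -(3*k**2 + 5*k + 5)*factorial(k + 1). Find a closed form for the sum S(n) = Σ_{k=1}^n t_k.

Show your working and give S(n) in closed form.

S(n) = -3*n*factorial(n + 2) - 2*factorial(n + 2) + 4

Step 1: r(k) = (k + 2)*(5*k + 3*(k + 1)**2 + 10)/(3*k**2 + 5*k + 5).
Factor: A=k + 2; B=1; C=k**2 + 5*k/3 + 5/3.
Need (k + 2)·f(k+1) − (1)·f(k) = k**2 + 5*k/3 + 5/3.
From deg A=1, deg B=0, deg C=2: d=1.
Match coefficients ⇒ f(k) = (3*k - 1)/3.
R(k) = B(k−1)·f(k)/C(k) = (3*k - 1)/(3*k**2 + 5*k + 5); s_k = R·t_k = -(3*k - 1)*factorial(k + 1).
s_(k+1) − s_k = -(3*k**2 + 5*k + 5)*factorial(k + 1) = t_k.
Σ_(k=1)^n t_k = s_(n+1) − s_(1) = (-(3*n + 2)*factorial(n + 2)) − (-4), i.e. -3*n*factorial(n + 2) - 2*factorial(n + 2) + 4.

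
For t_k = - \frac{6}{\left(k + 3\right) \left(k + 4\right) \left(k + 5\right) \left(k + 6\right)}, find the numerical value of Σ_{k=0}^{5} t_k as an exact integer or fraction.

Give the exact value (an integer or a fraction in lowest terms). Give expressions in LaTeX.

Σ = -31/990

Compute t_(k+1)/t_k: get (k + 3)/(k + 7).
So A=k + 3 and B=k + 7, with C=1.
Need (k + 3)·f(k+1) − (k + 6)·f(k) = 1.
Bound: deg f ≤ 3.
Solve for f: f(k) = k*(k**2 + 12*k + 47)/180 (degree 3 ≤ 3).
Certificate R = B(k−1)f/C = k*(k + 6)*(k**2 + 12*k + 47)/180 gives s_k = k*(-k**2 - 12*k - 47)/(30*(k + 3)*(k + 4)*(k + 5)).
Verify: -6/(k**4 + 18*k**3 + 119*k**2 + 342*k + 360) matches t_k.
Telescoping: Σ = s_(6) − s_(0) = -31/990 − (0) = -31/990.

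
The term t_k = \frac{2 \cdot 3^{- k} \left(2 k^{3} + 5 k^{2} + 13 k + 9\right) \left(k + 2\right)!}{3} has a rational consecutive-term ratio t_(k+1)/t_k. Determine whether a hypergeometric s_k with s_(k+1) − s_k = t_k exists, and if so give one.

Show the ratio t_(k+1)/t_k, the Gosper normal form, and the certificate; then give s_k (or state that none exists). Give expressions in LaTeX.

s_k = 2 \cdot 3^{- k} \left(2 k^{2} + k - 2\right) \left(k + 2\right)!

Compute t_(k+1)/t_k: get (2*k**4 + 17*k**3 + 62*k**2 + 116*k + 87)/(3*(2*k**3 + 5*k**2 + 13*k + 9)).
Gosper form: A/B · C(k+1)/C(k) with A=k/3 + 1, B=1, C=k**3 + 5*k**2/2 + 13*k/2 + 9/2.
Key eq: (k/3 + 1)·f(k+1) = (1)·f(k) + (k**3 + 5*k**2/2 + 13*k/2 + 9/2).
deg f ≤ 2 (via 1,0,3).
Coefficient equations give f(k) = 3*(2*k**2 + k - 2)/2.
Then R = B(k−1)f/C = 3*(2*k**2 + k - 2)/(2*k**3 + 5*k**2 + 13*k + 9), so s_k = R(k)·t_k = 2*(2*k**2 + k - 2)*factorial(k + 2)/3**k.
Δs = 2*(2*k**3 + 5*k**2 + 13*k + 9)*factorial(k + 2)/(3*3**k), as required.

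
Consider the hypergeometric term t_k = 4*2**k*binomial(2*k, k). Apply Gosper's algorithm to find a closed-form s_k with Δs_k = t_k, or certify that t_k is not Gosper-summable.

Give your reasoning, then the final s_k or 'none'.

no hypergeometric antidifference exists

r(k) = 4*(2*k + 1)/(k + 1) after simplifying.
Take A(k)=8*k + 4, B(k)=k + 1, C(k)=1.
Key eq: (8*k + 4)·f(k+1) = (k)·f(k) + (1).
Bound: deg f ≤ -1.
Negative degree bound (-1): no f exists, t_k not Gosper-summable.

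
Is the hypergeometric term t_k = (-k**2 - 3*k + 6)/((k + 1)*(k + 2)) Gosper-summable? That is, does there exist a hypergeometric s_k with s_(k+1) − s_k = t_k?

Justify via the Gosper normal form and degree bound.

Yes. s_k = k*(7 - k)/(k + 1).

The ratio is (k + 1)*(3*k + (k + 1)**2 - 3)/((k + 3)*(k**2 + 3*k - 6)).
Take A(k)=k + 1, B(k)=k + 3, C(k)=k**2 + 3*k - 6.
Key eq: (k + 1)·f(k+1) = (k + 2)·f(k) + (k**2 + 3*k - 6).
Degrees (1,1,2) ⇒ d ≤ 2.
Solve for f: f(k) = k*(k - 7) (degree 2 ≤ 2).
Get s_k = R·t_k = k*(7 - k)/(k + 1) with R(k) = B(k−1)f(k)/C(k) = k*(k - 7)*(k + 2)/(k**2 + 3*k - 6).
s_(k+1) − s_k = (-k**2 - 3*k + 6)/(k**2 + 3*k + 2) = t_k.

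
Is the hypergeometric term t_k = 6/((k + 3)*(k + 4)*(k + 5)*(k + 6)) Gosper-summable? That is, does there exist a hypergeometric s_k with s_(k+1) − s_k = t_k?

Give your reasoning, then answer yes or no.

Yes. s_k = k*(k**2 + 12*k + 47)/(30*(k + 3)*(k + 4)*(k + 5)).

Compute t_(k+1)/t_k: get (k + 3)/(k + 7).
So A=k + 3 and B=k + 7, with C=1.
Key eq: (k + 3)·f(k+1) = (k + 6)·f(k) + (1).
d = 3 from the (1,1,0) case.
Solving with deg f ≤ 3: f(k) = k*(k**2 + 12*k + 47)/180.
R(k) = B(k−1)·f(k)/C(k) = k*(k + 6)*(k**2 + 12*k + 47)/180; s_k = R·t_k = k*(k**2 + 12*k + 47)/(30*(k + 3)*(k + 4)*(k + 5)).
Verify: 6/(k**4 + 18*k**3 + 119*k**2 + 342*k + 360) matches t_k.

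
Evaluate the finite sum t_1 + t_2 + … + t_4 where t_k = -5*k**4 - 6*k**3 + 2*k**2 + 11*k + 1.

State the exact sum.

Σ = -2196

t_(k+1)/t_k = (5*k**4 + 26*k**3 + 46*k**2 + 23*k - 3)/(5*k**4 + 6*k**3 - 2*k**2 - 11*k - 1).
Factor: A=1; B=1; C=k**4 + 6*k**3/5 - 2*k**2/5 - 11*k/5 - 1/5.
Need (1)·f(k+1) − (1)·f(k) = k**4 + 6*k**3/5 - 2*k**2/5 - 11*k/5 - 1/5.
From deg A=0, deg B=0, deg C=4: d=5.
Match coefficients ⇒ f(k) = k*(k**4 - k**3 - 2*k**2 - 3*k + 4)/5.
Get s_k = R·t_k = k*(-k**4 + k**3 + 2*k**2 + 3*k - 4) with R(k) = B(k−1)f(k)/C(k) = k*(k**4 - k**3 - 2*k**2 - 3*k + 4)/(5*k**4 + 6*k**3 - 2*k**2 - 11*k - 1).
Δs = -5*k**4 - 6*k**3 + 2*k**2 + 11*k + 1, as required.
Evaluate s at k=5 and k=1: -2195 and 1; difference -2196.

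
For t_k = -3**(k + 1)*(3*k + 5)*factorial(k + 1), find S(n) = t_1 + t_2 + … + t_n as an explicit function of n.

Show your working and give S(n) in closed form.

Step 1: r(k) = 3*(k + 2)*(3*k + 8)/(3*k + 5).
A = 3*k + 6, B = 1, C = k + 5/3.
Set up (3*k + 6)·f(k+1) − (1)·f(k) − (k + 5/3) = 0.
Degrees (1,0,1) ⇒ d ≤ 0.
A polynomial solution: f(k) = 1/3.
R(k) = B(k−1)·f(k)/C(k) = 1/(3*k + 5); s_k = R·t_k = -3**(k + 1)*factorial(k + 1).
Check: Δs_k = -3**(k + 1)*(3*k + 5)*factorial(k + 1). ✓
Σ_(k=1)^n t_k = s_(n+1) − s_(1) = (-3**(n + 2)*factorial(n + 2)) − (-18), i.e. -9*3**n*factorial(n + 2) + 18.

S(n) = -9*3**n*factorial(n + 2) + 18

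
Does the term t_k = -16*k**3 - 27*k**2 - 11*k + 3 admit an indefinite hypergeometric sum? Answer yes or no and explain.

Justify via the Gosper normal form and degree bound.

Yes. s_k = k*(-4*k**3 - k**2 + 4*k + 4).

r(k) = (16*k**3 + 75*k**2 + 113*k + 51)/(16*k**3 + 27*k**2 + 11*k - 3) after simplifying.
Normal form (A,B,C) = (1, 1, k**3 + 27*k**2/16 + 11*k/16 - 3/16).
f must satisfy (1)·f(k+1) − (1)·f(k) = k**3 + 27*k**2/16 + 11*k/16 - 3/16.
Bound: deg f ≤ 4.
Match coefficients ⇒ f(k) = k*(4*k**3 + k**2 - 4*k - 4)/16.
Certificate R = B(k−1)f/C = k*(4*k**3 + k**2 - 4*k - 4)/(16*k**3 + 27*k**2 + 11*k - 3) gives s_k = k*(-4*k**3 - k**2 + 4*k + 4).
Δs = -16*k**3 - 27*k**2 - 11*k + 3, as required.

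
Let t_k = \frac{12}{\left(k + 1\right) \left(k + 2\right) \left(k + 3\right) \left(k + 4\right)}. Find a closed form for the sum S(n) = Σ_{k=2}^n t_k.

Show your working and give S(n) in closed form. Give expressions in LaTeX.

S(n) = \frac{n^{3} + 9 n^{2} + 26 n - 36}{15 \left(n^{3} + 9 n^{2} + 26 n + 24\right)}

The ratio is (k + 1)/(k + 5).
So A=k + 1 and B=k + 5, with C=1.
Set up (k + 1)·f(k+1) − (k + 4)·f(k) − (1) = 0.
From deg A=1, deg B=1, deg C=0: d=3.
A polynomial solution: f(k) = k*(k**2 + 6*k + 11)/18.
Certificate R = B(k−1)f/C = k*(k + 4)*(k**2 + 6*k + 11)/18 gives s_k = 2*k*(k**2 + 6*k + 11)/(3*(k + 1)*(k + 2)*(k + 3)).
Verify: 12/(k**4 + 10*k**3 + 35*k**2 + 50*k + 24) matches t_k.
s_(n+1) = 2*(n**3 + 9*n**2 + 26*n + 18)/(3*(n**3 + 9*n**2 + 26*n + 24)) and s_(2) = 3/5, so S(n) = (n**3 + 9*n**2 + 26*n - 36)/(15*(n**3 + 9*n**2 + 26*n + 24)).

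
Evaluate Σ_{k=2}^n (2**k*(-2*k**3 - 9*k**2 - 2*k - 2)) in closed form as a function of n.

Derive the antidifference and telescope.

S(n) = -4*2**n*n**3 - 6*2**n*n**2 - 4*2**n*n - 2*2**n + 32

Compute t_(k+1)/t_k: get 2*(2*k**3 + 15*k**2 + 26*k + 15)/(2*k**3 + 9*k**2 + 2*k + 2).
Take A(k)=2, B(k)=1, C(k)=k**3 + 9*k**2/2 + k + 1.
Need (2)·f(k+1) − (1)·f(k) = k**3 + 9*k**2/2 + k + 1.
deg f ≤ 3 (via 0,0,3).
A polynomial solution: f(k) = k*(2*k**2 - 3*k + 2)/2.
Then R = B(k−1)f/C = k*(2*k**2 - 3*k + 2)/(2*k**3 + 9*k**2 + 2*k + 2), so s_k = R(k)·t_k = 2**k*k*(-2*k**2 + 3*k - 2).
Δs = 2**k*(-2*k**3 - 9*k**2 - 2*k - 2), as required.
Σ_(k=2)^n t_k = s_(n+1) − s_(2) = (2**(n + 1)*(-2*n**3 - 3*n**2 - 2*n - 1)) − (-32), i.e. -4*2**n*n**3 - 6*2**n*n**2 - 4*2**n*n - 2*2**n + 32.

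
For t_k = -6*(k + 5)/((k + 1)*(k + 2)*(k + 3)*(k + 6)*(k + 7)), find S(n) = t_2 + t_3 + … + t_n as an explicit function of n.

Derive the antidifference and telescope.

r(k) = (k + 1)*(k + 6)**2/((k + 4)*(k + 5)*(k + 8)) after simplifying.
So A=k + 1 and B=k + 8, with C=k**3 + 14*k**2 + 65*k + 100.
Solve (k + 1)·f(k+1) − (k + 7)·f(k) = k**3 + 14*k**2 + 65*k + 100.
d = 6 from the (1,1,3) case.
Coefficient equations give f(k) = k*(k + 3)*(k + 4)**2*(k + 5)**2/36.
R(k) = B(k−1)·f(k)/C(k) = k*(k + 3)*(k + 4)*(k + 7)/36; s_k = R·t_k = k*(-k**2 - 9*k - 20)/(6*(k**3 + 9*k**2 + 20*k + 12)).
s_(k+1) − s_k = 6*(-k - 5)/(k**5 + 19*k**4 + 131*k**3 + 401*k**2 + 540*k + 252) = t_k.
Telescope: S(n) = s_(n+1) − s_(2) = (-n**3 - 12*n**2 - 41*n - 30)/(6*(n**3 + 12*n**2 + 41*n + 42)) − (-7/48) = (-n**3 - 12*n**2 - 41*n + 54)/(48*(n**3 + 12*n**2 + 41*n + 42)).

S(n) = (-n**3 - 12*n**2 - 41*n + 54)/(48*(n**3 + 12*n**2 + 41*n + 42))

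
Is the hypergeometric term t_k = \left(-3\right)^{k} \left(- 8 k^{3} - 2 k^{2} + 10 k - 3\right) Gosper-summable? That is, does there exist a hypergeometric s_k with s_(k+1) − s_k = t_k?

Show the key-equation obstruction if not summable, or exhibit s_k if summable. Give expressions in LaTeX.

Yes. s_k = \left(-3\right)^{k} \left(2 k^{3} - 4 k^{2} - k + 3\right).

The ratio is 3*(-8*k**3 - 26*k**2 - 18*k - 3)/(8*k**3 + 2*k**2 - 10*k + 3).
Gosper form: A/B · C(k+1)/C(k) with A=-3, B=1, C=k**3 + k**2/4 - 5*k/4 + 3/8.
Key eq: (-3)·f(k+1) = (1)·f(k) + (k**3 + k**2/4 - 5*k/4 + 3/8).
d = 3 from the (0,0,3) case.
Solving with deg f ≤ 3: f(k) = -(k - 1)*(2*k**2 - 2*k - 3)/8.
Then R = B(k−1)f/C = -(k - 1)*(2*k**2 - 2*k - 3)/((4*k - 3)*(2*k**2 + 2*k - 1)), so s_k = R(k)·t_k = (-3)**k*(2*k**3 - 4*k**2 - k + 3).
Verify: (-3)**k*(-8*k**3 - 2*k**2 + 10*k - 3) matches t_k.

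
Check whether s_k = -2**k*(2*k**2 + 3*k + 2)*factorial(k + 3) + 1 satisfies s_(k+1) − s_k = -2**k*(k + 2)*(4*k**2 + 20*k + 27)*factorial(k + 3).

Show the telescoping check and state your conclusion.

Valid: the claim telescopes to t_k.

s_(k+1) = -2**(k + 1)*(3*k + 2*(k + 1)**2 + 5)*factorial(k + 4) + 1
s_(k+1) − s_k = -2**k*(k + 2)*(4*k**2 + 20*k + 27)*factorial(k + 3)
(s_(k+1) − s_k) − t_k = 0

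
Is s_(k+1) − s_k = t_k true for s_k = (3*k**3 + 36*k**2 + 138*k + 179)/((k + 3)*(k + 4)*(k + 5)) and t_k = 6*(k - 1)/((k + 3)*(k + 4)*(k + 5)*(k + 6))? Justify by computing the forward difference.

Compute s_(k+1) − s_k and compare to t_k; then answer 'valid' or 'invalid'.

s_(k+1) = (138*k + 3*(k + 1)**3 + 36*(k + 1)**2 + 317)/((k + 4)*(k + 5)*(k + 6))
s_(k+1) − s_k = 6*(k - 1)/(k**4 + 18*k**3 + 119*k**2 + 342*k + 360)
(s_(k+1) − s_k) − t_k = 0

Valid: the claim telescopes to t_k.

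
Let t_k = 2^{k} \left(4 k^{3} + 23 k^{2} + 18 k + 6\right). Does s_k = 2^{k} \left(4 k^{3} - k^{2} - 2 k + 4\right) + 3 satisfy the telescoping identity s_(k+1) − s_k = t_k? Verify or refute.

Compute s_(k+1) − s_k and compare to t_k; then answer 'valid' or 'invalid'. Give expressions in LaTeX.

s_(k+1) = 2**(k + 1)*(-2*k + 4*(k + 1)**3 - (k + 1)**2 + 2) + 3
s_(k+1) − s_k = 2**k*(4*k**3 + 23*k**2 + 18*k + 6)
(s_(k+1) − s_k) − t_k = 0

valid; difference matches t_k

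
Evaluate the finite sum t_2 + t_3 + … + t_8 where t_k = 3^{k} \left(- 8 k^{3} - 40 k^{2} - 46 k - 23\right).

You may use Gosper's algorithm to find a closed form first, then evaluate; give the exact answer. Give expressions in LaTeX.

The ratio is 3*(8*k**3 + 64*k**2 + 150*k + 117)/(8*k**3 + 40*k**2 + 46*k + 23).
Factor: A=3; B=1; C=k**3 + 5*k**2 + 23*k/4 + 23/8.
Set up (3)·f(k+1) − (1)·f(k) − (k**3 + 5*k**2 + 23*k/4 + 23/8) = 0.
d = 3 from the (0,0,3) case.
Solving with deg f ≤ 3: f(k) = (4*k**3 + 2*k**2 - k + 4)/8.
Get s_k = R·t_k = 3**k*(-4*k**3 - 2*k**2 + k - 4) with R(k) = B(k−1)f(k)/C(k) = (4*k**3 + 2*k**2 - k + 4)/(8*k**3 + 40*k**2 + 46*k + 23).
Verify: 3**k*(-8*k**3 - 40*k**2 - 46*k - 23) matches t_k.
Σ_(k=2)^(8) t_k = s_(9) − s_(2) = -60485859 − (-378) = -60485481.

Σ = -60485481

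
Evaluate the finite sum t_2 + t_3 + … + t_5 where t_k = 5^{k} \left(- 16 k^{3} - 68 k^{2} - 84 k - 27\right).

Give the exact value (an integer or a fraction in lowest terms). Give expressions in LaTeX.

Σ = -14686500

Ratio r(k) = 5*(8*k**2 + 46*k + 65)/(8*k**2 + 22*k + 9).
Normal form (A,B,C) = (5, 1, k**3 + 17*k**2/4 + 21*k/4 + 27/16).
Solve (5)·f(k+1) − (1)·f(k) = k**3 + 17*k**2/4 + 21*k/4 + 27/16.
From deg A=0, deg B=0, deg C=3: d=3.
Coefficient equations give f(k) = (4*k**3 + 2*k**2 + k - 2)/16.
Certificate R = B(k−1)f/C = (4*k**3 + 2*k**2 + k - 2)/((2*k + 1)*(2*k + 3)*(4*k + 9)) gives s_k = 5**k*(-4*k**3 - 2*k**2 - k + 2).
Check: Δs_k = 5**k*(-16*k**3 - 68*k**2 - 84*k - 27). ✓
Σ_(k=2)^(5) t_k = s_(6) − s_(2) = -14687500 − (-1000) = -14686500.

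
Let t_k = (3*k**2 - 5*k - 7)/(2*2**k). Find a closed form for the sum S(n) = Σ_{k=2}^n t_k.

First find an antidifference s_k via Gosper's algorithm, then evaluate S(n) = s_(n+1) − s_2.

S(n) = 2**(-n - 2)*(11*2**n - 6*n**2 - 14*n - 2)

Compute t_(k+1)/t_k: get (3*k**2 + k - 9)/(2*(3*k**2 - 5*k - 7)).
So A=1/2 and B=1, with C=k**2 - 5*k/3 - 7/3.
Set up (1/2)·f(k+1) − (1)·f(k) − (k**2 - 5*k/3 - 7/3) = 0.
From deg A=0, deg B=0, deg C=2: d=2.
Coefficient equations give f(k) = -2*(3*k**2 + k - 3)/3.
R(k) = B(k−1)·f(k)/C(k) = -2*(3*k**2 + k - 3)/(3*k**2 - 5*k - 7); s_k = R·t_k = (-3*k**2 - k + 3)/2**k.
Verify: (3*k**2 - 5*k - 7)/(2*2**k) matches t_k.
Telescope: S(n) = s_(n+1) − s_(2) = 2**(-n - 1)*(-3*n**2 - 7*n - 1) − (-11/4) = 2**(-n - 2)*(11*2**n - 6*n**2 - 14*n - 2).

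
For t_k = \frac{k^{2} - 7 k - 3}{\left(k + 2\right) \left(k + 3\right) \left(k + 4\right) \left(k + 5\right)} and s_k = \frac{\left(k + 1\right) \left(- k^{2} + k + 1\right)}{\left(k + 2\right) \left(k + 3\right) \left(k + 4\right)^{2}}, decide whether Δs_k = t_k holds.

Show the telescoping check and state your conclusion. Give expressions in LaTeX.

s_(k+1) = (k + 2)*(k - (k + 1)**2 + 2)/((k + 3)*(k + 4)*(k + 5)**2)
s_(k+1) − s_k = (k**4 - 4*k**3 - 49*k**2 - 56*k - 9)/(k**6 + 23*k**5 + 217*k**4 + 1073*k**3 + 2926*k**2 + 4160*k + 2400)
(s_(k+1) − s_k) − t_k = 3*(-2*k**3 - k**2 + 37*k + 17)/(k**6 + 23*k**5 + 217*k**4 + 1073*k**3 + 2926*k**2 + 4160*k + 2400)

Invalid: residual \frac{3 \left(- 2 k^{3} - k^{2} + 37 k + 17\right)}{k^{6} + 23 k^{5} + 217 k^{4} + 1073 k^{3} + 2926 k^{2} + 4160 k + 2400} ≠ 0.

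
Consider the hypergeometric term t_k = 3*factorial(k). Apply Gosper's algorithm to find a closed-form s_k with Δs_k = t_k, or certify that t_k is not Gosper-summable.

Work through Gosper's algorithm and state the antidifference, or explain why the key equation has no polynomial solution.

Compute t_(k+1)/t_k: get k + 1.
Normal form (A,B,C) = (k + 1, 1, 1).
Solve (k + 1)·f(k+1) − (1)·f(k) = 1.
From deg A=1, deg B=0, deg C=0: d=-1.
deg f ≤ -1 is impossible — no certificate.

none — t_k is not Gosper-summable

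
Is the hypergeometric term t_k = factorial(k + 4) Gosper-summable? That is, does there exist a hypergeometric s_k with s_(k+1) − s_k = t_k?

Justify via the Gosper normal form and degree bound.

No — key equation has no polynomial f.

The ratio is k + 5.
Normal form (A,B,C) = (k + 5, 1, 1).
Key eq: (k + 5)·f(k+1) = (1)·f(k) + (1).
d = -1 from the (1,0,0) case.
deg f ≤ -1 is impossible — no certificate.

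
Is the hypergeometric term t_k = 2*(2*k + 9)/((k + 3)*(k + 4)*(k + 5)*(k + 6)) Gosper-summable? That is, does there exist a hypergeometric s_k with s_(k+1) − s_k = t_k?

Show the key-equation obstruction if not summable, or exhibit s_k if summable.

Step 1: r(k) = (k + 3)*(2*k + 11)/((k + 7)*(2*k + 9)).
Factor: A=k + 3; B=k + 7; C=k + 9/2.
Set up (k + 3)·f(k+1) − (k + 6)·f(k) − (k + 9/2) = 0.
Bound: deg f ≤ 3.
Match coefficients ⇒ f(k) = k*(k + 4)*(k + 8)/30.
So s_k = (B(k−1)f/C)·t_k = (k*(k + 4)*(k + 6)*(k + 8)/(15*(2*k + 9)))·t_k = 2*k*(k + 8)/(15*(k**2 + 8*k + 15)).
Δs = 2*(2*k + 9)/(k**4 + 18*k**3 + 119*k**2 + 342*k + 360), as required.

Yes. s_k = 2*k*(k + 8)/(15*(k**2 + 8*k + 15)).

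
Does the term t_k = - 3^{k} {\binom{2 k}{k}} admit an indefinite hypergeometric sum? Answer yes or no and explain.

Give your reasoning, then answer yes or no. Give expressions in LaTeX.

Compute t_(k+1)/t_k: get 6*(2*k + 1)/(k + 1).
So A=12*k + 6 and B=k + 1, with C=1.
Need (12*k + 6)·f(k+1) − (k)·f(k) = 1.
deg f ≤ -1 (via 1,1,0).
deg f ≤ -1 is impossible — no certificate.

No — key equation has no polynomial f.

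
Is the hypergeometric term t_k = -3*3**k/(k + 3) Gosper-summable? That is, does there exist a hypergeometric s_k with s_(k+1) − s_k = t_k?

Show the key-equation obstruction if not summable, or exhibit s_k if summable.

Step 1: r(k) = 3*(k + 3)/(k + 4).
Take A(k)=3*k + 9, B(k)=k + 4, C(k)=1.
f must satisfy (3*k + 9)·f(k+1) − (k + 3)·f(k) = 1.
Degrees (1,1,0) ⇒ d ≤ -1.
d = -1 < 0 ⇒ no nonzero polynomial f; not summable.

No — negative degree bound, so no certificate f.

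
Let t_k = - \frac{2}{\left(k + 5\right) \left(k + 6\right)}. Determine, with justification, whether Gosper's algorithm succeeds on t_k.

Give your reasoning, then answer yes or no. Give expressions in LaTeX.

Ratio r(k) = (k + 5)/(k + 7).
Gosper form: A/B · C(k+1)/C(k) with A=k + 5, B=k + 7, C=1.
Key eq: (k + 5)·f(k+1) = (k + 6)·f(k) + (1).
d = 1 from the (1,1,0) case.
Solve for f: f(k) = k/5 (degree 1 ≤ 1).
Get s_k = R·t_k = -2*k/(5*k + 25) with R(k) = B(k−1)f(k)/C(k) = k*(k + 6)/5.
Check: Δs_k = -2/(k**2 + 11*k + 30). ✓

Yes. s_k = - \frac{2 k}{5 k + 25}.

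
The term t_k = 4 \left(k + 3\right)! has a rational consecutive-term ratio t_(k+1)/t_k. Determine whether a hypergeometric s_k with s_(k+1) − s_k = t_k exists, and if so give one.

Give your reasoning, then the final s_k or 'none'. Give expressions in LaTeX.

Compute t_(k+1)/t_k: get k + 4.
Take A(k)=k + 4, B(k)=1, C(k)=1.
f must satisfy (k + 4)·f(k+1) − (1)·f(k) = 1.
deg f ≤ -1 (via 1,0,0).
deg f ≤ -1 is impossible — no certificate.

not Gosper-summable; s_k does not exist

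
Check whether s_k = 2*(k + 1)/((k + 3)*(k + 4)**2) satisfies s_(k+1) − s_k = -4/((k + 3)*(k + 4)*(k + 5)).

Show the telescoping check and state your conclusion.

Invalid: residual 6*(3*k + 13)/(k**5 + 21*k**4 + 175*k**3 + 723*k**2 + 1480*k + 1200) ≠ 0.

s_(k+1) = 2*(k + 2)/((k + 4)*(k + 5)**2)
s_(k+1) − s_k = 2*(-2*k**2 - 9*k - 1)/(k**5 + 21*k**4 + 175*k**3 + 723*k**2 + 1480*k + 1200)
(s_(k+1) − s_k) − t_k = 6*(3*k + 13)/(k**5 + 21*k**4 + 175*k**3 + 723*k**2 + 1480*k + 1200)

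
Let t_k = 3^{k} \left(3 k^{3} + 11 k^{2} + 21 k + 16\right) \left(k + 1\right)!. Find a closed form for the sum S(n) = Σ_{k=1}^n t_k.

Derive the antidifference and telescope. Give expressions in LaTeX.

S(n) = 3 \cdot 3^{n} n^{4} n! + 15 \cdot 3^{n} n^{3} n! + 33 \cdot 3^{n} n^{2} n! + 39 \cdot 3^{n} n n! + 18 \cdot 3^{n} n! - 18

Ratio r(k) = 3*(3*k**4 + 26*k**3 + 92*k**2 + 155*k + 102)/(3*k**3 + 11*k**2 + 21*k + 16).
Gosper form: A/B · C(k+1)/C(k) with A=3*k + 6, B=1, C=k**3 + 11*k**2/3 + 7*k + 16/3.
Need (3*k + 6)·f(k+1) − (1)·f(k) = k**3 + 11*k**2/3 + 7*k + 16/3.
Degrees (1,0,3) ⇒ d ≤ 2.
Match coefficients ⇒ f(k) = (k**2 + 2)/3.
Get s_k = R·t_k = 3**k*(k**2 + 2)*factorial(k + 1) with R(k) = B(k−1)f(k)/C(k) = (k**2 + 2)/(3*k**3 + 11*k**2 + 21*k + 16).
Verify: 3**k*(3*k**3 + 11*k**2 + 21*k + 16)*factorial(k + 1) matches t_k.
Evaluate: s_(n+1) = 3**(n + 1)*(n**2 + 2*n + 3)*factorial(n + 2); subtract s_(1) = 18 ⇒ S(n) = 3*3**n*n**4*factorial(n) + 15*3**n*n**3*factorial(n) + 33*3**n*n**2*factorial(n) + 39*3**n*n*factorial(n) + 18*3**n*factorial(n) - 18.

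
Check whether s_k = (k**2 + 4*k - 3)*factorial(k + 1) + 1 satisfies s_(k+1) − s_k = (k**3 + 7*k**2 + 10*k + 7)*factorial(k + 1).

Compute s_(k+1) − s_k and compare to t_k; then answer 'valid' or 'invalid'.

valid (s_(k+1) − s_k reduces to t_k)

s_(k+1) = (4*k + (k + 1)**2 + 1)*factorial(k + 2) + 1
s_(k+1) − s_k = (k**3 + 7*k**2 + 10*k + 7)*factorial(k + 1)
(s_(k+1) − s_k) − t_k = 0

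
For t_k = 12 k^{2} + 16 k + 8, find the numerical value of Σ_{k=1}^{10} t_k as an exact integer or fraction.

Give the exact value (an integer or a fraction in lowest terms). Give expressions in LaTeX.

Compute t_(k+1)/t_k: get (3*k**2 + 10*k + 9)/(3*k**2 + 4*k + 2).
Gosper form: A/B · C(k+1)/C(k) with A=1, B=1, C=k**2 + 4*k/3 + 2/3.
Key eq: (1)·f(k+1) = (1)·f(k) + (k**2 + 4*k/3 + 2/3).
deg f ≤ 3 (via 0,0,2).
A polynomial solution: f(k) = k*(2*k**2 + k + 1)/6.
Then R = B(k−1)f/C = k*(2*k**2 + k + 1)/(2*(3*k**2 + 4*k + 2)), so s_k = R(k)·t_k = 2*k*(2*k**2 + k + 1).
Δs = 12*k**2 + 16*k + 8, as required.
Evaluate s at k=11 and k=1: 5588 and 8; difference 5580.

Σ = 5580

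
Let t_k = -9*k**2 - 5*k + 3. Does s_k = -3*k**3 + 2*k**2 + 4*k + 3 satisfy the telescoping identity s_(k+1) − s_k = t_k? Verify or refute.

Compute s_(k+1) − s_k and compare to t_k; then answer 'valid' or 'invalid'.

s_(k+1) = -3*k**3 - 7*k**2 - k + 6
s_(k+1) − s_k = -9*k**2 - 5*k + 3
(s_(k+1) − s_k) − t_k = 0

Valid: the claim telescopes to t_k.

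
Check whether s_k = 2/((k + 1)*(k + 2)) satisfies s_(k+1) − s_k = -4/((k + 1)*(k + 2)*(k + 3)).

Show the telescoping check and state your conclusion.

Valid — Δs_k = t_k.

s_(k+1) = 2/((k + 2)*(k + 3))
s_(k+1) − s_k = -4/(k**3 + 6*k**2 + 11*k + 6)
(s_(k+1) − s_k) − t_k = 0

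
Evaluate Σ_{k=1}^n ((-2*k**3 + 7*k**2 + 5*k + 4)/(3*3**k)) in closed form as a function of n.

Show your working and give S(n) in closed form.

S(n) = 3**(-n - 1)*(8*3**n + n**3 + n**2 - 4*n - 8)

Ratio r(k) = (2*k**3 - k**2 - 13*k - 14)/(3*(2*k**3 - 7*k**2 - 5*k - 4)).
Factor: A=1/3; B=1; C=k**3 - 7*k**2/2 - 5*k/2 - 2.
f must satisfy (1/3)·f(k+1) − (1)·f(k) = k**3 - 7*k**2/2 - 5*k/2 - 2.
deg f ≤ 3 (via 0,0,3).
A polynomial solution: f(k) = -3*(k**3 - 2*k**2 - 3*k - 4)/2.
Get s_k = R·t_k = (k**3 - 2*k**2 - 3*k - 4)/3**k with R(k) = B(k−1)f(k)/C(k) = -3*(k**3 - 2*k**2 - 3*k - 4)/(2*k**3 - 7*k**2 - 5*k - 4).
Verify: (-2*k**3 + 7*k**2 + 5*k + 4)/(3*3**k) matches t_k.
s_(n+1) = 3**(-n - 1)*(n**3 + n**2 - 4*n - 8) and s_(1) = -8/3, so S(n) = 3**(-n - 1)*(8*3**n + n**3 + n**2 - 4*n - 8).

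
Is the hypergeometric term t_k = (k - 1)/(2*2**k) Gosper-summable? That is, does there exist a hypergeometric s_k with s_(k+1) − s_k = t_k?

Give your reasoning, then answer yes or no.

Step 1: r(k) = k/(2*(k - 1)).
Normal form (A,B,C) = (1/2, 1, k - 1).
Key eq: (1/2)·f(k+1) = (1)·f(k) + (k - 1).
Degrees (0,0,1) ⇒ d ≤ 1.
Match coefficients ⇒ f(k) = -2*k.
Then R = B(k−1)f/C = -2*k/(k - 1), so s_k = R(k)·t_k = -k/2**k.
Δs = (k - 1)/(2*2**k), as required.

Yes. s_k = -k/2**k.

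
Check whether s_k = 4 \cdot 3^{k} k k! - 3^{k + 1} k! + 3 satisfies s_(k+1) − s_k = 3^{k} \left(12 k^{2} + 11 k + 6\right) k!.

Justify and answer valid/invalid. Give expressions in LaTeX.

valid (s_(k+1) − s_k reduces to t_k)

s_(k+1) = 12*3**k*k**2*factorial(k) + 15*3**k*k*factorial(k) + 3*3**k*factorial(k) + 3
s_(k+1) − s_k = 3**k*(12*k**2 + 11*k + 6)*factorial(k)
(s_(k+1) − s_k) − t_k = 0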